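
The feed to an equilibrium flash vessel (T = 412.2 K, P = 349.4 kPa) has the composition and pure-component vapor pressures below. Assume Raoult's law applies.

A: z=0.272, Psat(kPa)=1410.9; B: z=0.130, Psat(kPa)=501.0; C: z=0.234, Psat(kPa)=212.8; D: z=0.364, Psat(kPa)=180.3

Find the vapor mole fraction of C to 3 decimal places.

Raoult's law: Kᵢ = Pᵢˢᵃᵗ/P = Pᵢˢᵃᵗ/349.4.
  K_A = 1410.9/349.4 = 4.03807, K_B = 501.0/349.4 = 1.43389, K_C = 212.8/349.4 = 0.60904, K_D = 180.3/349.4 = 0.51603
Material balance + equilibrium reduce to Σ zᵢ(Kᵢ−1)/(1+V/F(Kᵢ−1)) = 0.
Check two-phase: ΣzᵢKᵢ = 1.615 > 1 and Σzᵢ/Kᵢ = 1.248 > 1, so g(0) = 0.615 > 0 and g(1) = -0.248 < 0.
Newton–Raphson from V/F = 0.63:
  V/F = 0.630: g = -0.0469, g' = -0.550 → V/F = 0.545
  V/F = 0.545: g = 0.0014, g' = -0.587 → V/F = 0.547
Converged at V/F = 0.547.
Compositions from xᵢ = zᵢ/(1+V/F(Kᵢ−1)), yᵢ = Kᵢxᵢ:
  A: x = 0.102, y = 0.413
  B: x = 0.105, y = 0.151
  C: x = 0.298, y = 0.181
  D: x = 0.495, y = 0.255

y_C = 0.181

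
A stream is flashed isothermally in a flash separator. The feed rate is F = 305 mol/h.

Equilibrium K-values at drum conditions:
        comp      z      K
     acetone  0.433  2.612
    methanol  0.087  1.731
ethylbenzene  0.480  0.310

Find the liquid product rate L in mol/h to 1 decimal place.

Material balance + equilibrium reduce to Σ zᵢ(Kᵢ−1)/(1+V/F(Kᵢ−1)) = 0.
Feasibility: ΣzᵢKᵢ = 1.430, Σzᵢ/Kᵢ = 1.764 — both > 1, two phases present.
Iterate (Newton) starting at V/F = 0.39:
  V/F = 0.390: g = 0.0249, g' = -0.880 → V/F = 0.418
Converged at V/F = 0.418.
Then V = V/F·F = 0.4183·305 = 127.6 mol/h and L = F − V = 177.4 mol/h.

L = 177.4 mol/h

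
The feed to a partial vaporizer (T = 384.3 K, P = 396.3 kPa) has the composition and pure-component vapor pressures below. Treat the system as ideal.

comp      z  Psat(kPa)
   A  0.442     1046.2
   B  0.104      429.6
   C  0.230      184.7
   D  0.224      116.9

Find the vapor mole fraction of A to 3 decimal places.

Raoult's law: Kᵢ = Pᵢˢᵃᵗ/P = Pᵢˢᵃᵗ/396.3.
  K_A = 1046.2/396.3 = 2.63992, K_B = 429.6/396.3 = 1.08403, K_C = 184.7/396.3 = 0.46606, K_D = 116.9/396.3 = 0.29498
Let ψ = V/F and solve Σ zᵢ(Kᵢ−1)/(1+ψ(Kᵢ−1)) = 0.
Check two-phase: ΣzᵢKᵢ = 1.453 > 1 and Σzᵢ/Kᵢ = 1.516 > 1, so g(0) = 0.453 > 0 and g(1) = -0.516 < 0.
Newton–Raphson from ψ = 0.7:
  ψ = 0.700: g = -0.1622, g' = -0.860 → ψ = 0.511
  ψ = 0.511: g = -0.0132, g' = -0.749 → ψ = 0.494
Converged at ψ = 0.494.
Compositions from xᵢ = zᵢ/(1+ψ(Kᵢ−1)), yᵢ = Kᵢxᵢ:
  A: x = 0.244, y = 0.645
  B: x = 0.100, y = 0.108
  C: x = 0.312, y = 0.146
  D: x = 0.344, y = 0.101

y_A = 0.645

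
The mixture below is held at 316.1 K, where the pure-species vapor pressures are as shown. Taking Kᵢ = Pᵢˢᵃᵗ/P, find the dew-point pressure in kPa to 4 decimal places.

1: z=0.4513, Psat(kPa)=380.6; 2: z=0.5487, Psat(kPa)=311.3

At the dew point ψ → 1, so Σzᵢ/Kᵢ = 1 with Kᵢ = Pᵢˢᵃᵗ/P ⇒ 1/P = Σzᵢ/Pᵢˢᵃᵗ.
1/P = 0.4513/380.6 + 0.5487/311.3 = 0.0029484 ⇒ P = 339.1707 kPa

Pdew = 339.1707 kPa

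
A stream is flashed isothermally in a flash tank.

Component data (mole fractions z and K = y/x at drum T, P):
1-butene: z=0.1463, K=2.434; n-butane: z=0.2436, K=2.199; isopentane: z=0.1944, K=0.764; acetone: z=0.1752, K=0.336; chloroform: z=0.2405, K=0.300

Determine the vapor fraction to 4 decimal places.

Material balance + equilibrium reduce to Σ zᵢ(Kᵢ−1)/(1+ψ(Kᵢ−1)) = 0.
Feasibility: ΣzᵢKᵢ = 1.1713, Σzᵢ/Kᵢ = 1.7484 — both > 1, two phases present.
Newton iteration, ψ⁰ = 0.5:
  ψ = 0.5000: g = -0.18038, g' = -0.7049 → ψ = 0.2441
  ψ = 0.2441: g = -0.00922, g' = -0.6683 → ψ = 0.2303
Converged at ψ = 0.2303.

ψ = 0.2303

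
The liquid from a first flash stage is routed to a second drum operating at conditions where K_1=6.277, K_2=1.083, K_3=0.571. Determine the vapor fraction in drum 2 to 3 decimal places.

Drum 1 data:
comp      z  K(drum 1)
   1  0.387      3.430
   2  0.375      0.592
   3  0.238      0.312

V/F (drum 2) = 0.756

Drum 1:
Rachford–Rice: g(ψ₁) = Σ zᵢ(Kᵢ−1)/(1+ψ₁(Kᵢ−1)) = 0.
Check two-phase: ΣzᵢKᵢ = 1.624 > 1 and Σzᵢ/Kᵢ = 1.509 > 1, so g(0) = 0.624 > 0 and g(1) = -0.509 < 0.
Newton iteration, ψ₁⁰ = 0.46:
  ψ₁ = 0.460: g = 0.0161, g' = -0.845 → ψ₁ = 0.479
Converged at ψ₁ = 0.479.
Drum-1 compositions:
  1: x = 0.179, y = 0.613
  2: x = 0.466, y = 0.276
  3: x = 0.355, y = 0.111
Drum-2 feed = drum-1 liquid: z₂ = (0.1788, 0.4661, 0.3551).
Drum 2:
Let ψ₂ = V/F and solve Σ zᵢ(Kᵢ−1)/(1+ψ₂(Kᵢ−1)) = 0.
Feasibility: ΣzᵢKᵢ = 1.830, Σzᵢ/Kᵢ = 1.081 — both > 1, two phases present.
Newton iteration, ψ₂⁰ = 0.55:
  ψ₂ = 0.550: g = 0.0794, g' = -0.442 → ψ₂ = 0.730
  ψ₂ = 0.730: g = 0.0092, g' = -0.353 → ψ₂ = 0.756
Converged at ψ₂ = 0.756.
  1: x = 0.036, y = 0.225
  2: x = 0.439, y = 0.475
  3: x = 0.526, y = 0.300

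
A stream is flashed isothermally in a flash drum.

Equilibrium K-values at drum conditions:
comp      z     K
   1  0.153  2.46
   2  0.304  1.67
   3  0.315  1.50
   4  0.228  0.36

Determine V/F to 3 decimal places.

Rachford–Rice: g(V/F) = Σ zᵢ(Kᵢ−1)/(1+V/F(Kᵢ−1)) = 0.
g(0) = ΣzᵢKᵢ − 1 = 0.439 and g(1) = 1 − Σzᵢ/Kᵢ = -0.088, so a root lies in (0, 1).
Iterate (Newton) starting at V/F = 0.5:
  V/F = 0.500: g = 0.1931, g' = -0.438 → V/F = 0.941
  V/F = 0.941: g = -0.0407, g' = -0.736 → V/F = 0.886
  V/F = 0.886: g = -0.0025, g' = -0.651 → V/F = 0.882
Converged at V/F = 0.882.

V/F = 0.882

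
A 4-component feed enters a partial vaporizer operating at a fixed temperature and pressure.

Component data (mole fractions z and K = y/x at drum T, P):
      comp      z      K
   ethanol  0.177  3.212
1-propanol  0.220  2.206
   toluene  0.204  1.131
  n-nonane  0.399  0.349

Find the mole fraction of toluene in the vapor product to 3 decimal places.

Let ψ = V/F and solve Σ zᵢ(Kᵢ−1)/(1+ψ(Kᵢ−1)) = 0.
Feasibility: ΣzᵢKᵢ = 1.424, Σzᵢ/Kᵢ = 1.478 — both > 1, two phases present.
Iterate (Newton) starting at ψ = 0.37:
  ψ = 0.370: g = 0.0821, g' = -0.712 → ψ = 0.485
  ψ = 0.485: g = 0.0016, g' = -0.693 → ψ = 0.488
Converged at ψ = 0.488.
Compositions from xᵢ = zᵢ/(1+ψ(Kᵢ−1)), yᵢ = Kᵢxᵢ:
  ethanol: x = 0.085, y = 0.274
  1-propanol: x = 0.139, y = 0.306
  toluene: x = 0.192, y = 0.217
  n-nonane: x = 0.585, y = 0.204

y_toluene = 0.217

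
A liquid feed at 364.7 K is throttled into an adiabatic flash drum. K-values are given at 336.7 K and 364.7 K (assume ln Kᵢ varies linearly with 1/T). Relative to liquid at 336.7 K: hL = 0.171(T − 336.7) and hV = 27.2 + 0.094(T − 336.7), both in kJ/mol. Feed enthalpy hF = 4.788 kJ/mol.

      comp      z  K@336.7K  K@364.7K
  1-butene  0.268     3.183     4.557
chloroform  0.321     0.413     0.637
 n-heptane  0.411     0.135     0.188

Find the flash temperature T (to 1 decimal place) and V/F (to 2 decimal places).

T = 347.7 K, V/F = 0.11

Adiabatic flash: solve Rachford–Rice at each trial T, then check hF = ψ·hV(T) + (1−ψ)·hL(T).
  T = 336.7 K: K = (3.183, 0.413, 0.135), RR gives ψ = 0.025, H_out = 0.683 kJ/mol
  T = 364.7 K: K = (4.557, 0.637, 0.188), RR gives ψ = 0.221, H_out = 10.328 kJ/mol
  T = 350.7 K: K = (3.836, 0.517, 0.160), RR gives ψ = 0.132, H_out = 5.833 kJ/mol
  T = 343.7 K: K = (3.501, 0.463, 0.147), RR gives ψ = 0.082, H_out = 3.370 kJ/mol
  T = 347.2 K: K = (3.666, 0.490, 0.154), RR gives ψ = 0.107, H_out = 4.625 kJ/mol
  T = 348.9 K: K = (3.748, 0.503, 0.157), RR gives ψ = 0.119, H_out = 5.217 kJ/mol
Linear interpolation between T = 347.2 (H_out = 4.625) and T = 348.9 (H_out = 5.217) on hF = 4.788 gives T ≈ 347.7 K, at which ψ = 0.11.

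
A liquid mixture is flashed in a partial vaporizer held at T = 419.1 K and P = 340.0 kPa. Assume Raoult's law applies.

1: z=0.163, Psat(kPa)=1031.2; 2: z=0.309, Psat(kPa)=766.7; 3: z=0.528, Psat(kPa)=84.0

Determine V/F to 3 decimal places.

V/F = 0.274

Raoult's law: Kᵢ = Pᵢˢᵃᵗ/P = Pᵢˢᵃᵗ/340.0.
  K_1 = 1031.2/340.0 = 3.03294, K_2 = 766.7/340.0 = 2.25500, K_3 = 84.0/340.0 = 0.24706
Iterate (Newton) starting at V/F = 0.5:
  V/F = 0.500: g = -0.2350, g' = -1.119 → V/F = 0.290
  V/F = 0.290: g = -0.0159, g' = -1.018 → V/F = 0.274
Converged at V/F = 0.274.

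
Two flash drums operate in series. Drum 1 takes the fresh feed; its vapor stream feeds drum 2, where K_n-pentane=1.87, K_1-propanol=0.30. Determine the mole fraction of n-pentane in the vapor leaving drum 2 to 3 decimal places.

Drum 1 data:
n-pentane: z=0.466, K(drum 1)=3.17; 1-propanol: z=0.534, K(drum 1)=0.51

y_n-pentane (drum 2) = 0.834

Drum 1:
Rachford–Rice: g(ψ₁) = Σ zᵢ(Kᵢ−1)/(1+ψ₁(Kᵢ−1)) = 0.
g(0) = ΣzᵢKᵢ − 1 = 0.750 and g(1) = 1 − Σzᵢ/Kᵢ = -0.194, so a root lies in (0, 1).
Binary case is linear: z₁(K₁−1)(1+ψ₁(K₂−1)) + z₂(K₂−1)(1+ψ₁(K₁−1)) = 0
⇒ ψ₁ = [z₁(K₁−1)+z₂(K₂−1)] / [−(K₁−1)(K₂−1)] = 0.7496/1.0633 = 0.705
Drum-1 compositions:
  n-pentane: x = 0.184, y = 0.584
  1-propanol: x = 0.816, y = 0.416
Drum-2 feed = drum-1 vapor: z₂ = (0.5839, 0.4161).
Drum 2:
Material balance + equilibrium reduce to Σ zᵢ(Kᵢ−1)/(1+ψ₂(Kᵢ−1)) = 0.
Check two-phase: ΣzᵢKᵢ = 1.217 > 1 and Σzᵢ/Kᵢ = 1.699 > 1, so g(0) = 0.217 > 0 and g(1) = -0.699 < 0.
Iterate (Newton) starting at ψ₂ = 0.5:
  ψ₂ = 0.500: g = -0.0940, g' = -0.697 → ψ₂ = 0.365
  ψ₂ = 0.365: g = -0.0057, g' = -0.622 → ψ₂ = 0.356
Converged at ψ₂ = 0.356.
  n-pentane: x = 0.446, y = 0.834
  1-propanol: x = 0.554, y = 0.166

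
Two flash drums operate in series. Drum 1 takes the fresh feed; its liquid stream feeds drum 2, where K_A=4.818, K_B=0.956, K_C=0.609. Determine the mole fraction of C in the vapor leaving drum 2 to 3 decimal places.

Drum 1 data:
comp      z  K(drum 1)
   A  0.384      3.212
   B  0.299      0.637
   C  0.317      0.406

y_C (drum 2) = 0.343

Drum 1:
Rachford–Rice: g(ψ₁) = Σ zᵢ(Kᵢ−1)/(1+ψ₁(Kᵢ−1)) = 0.
Check two-phase: ΣzᵢKᵢ = 1.553 > 1 and Σzᵢ/Kᵢ = 1.370 > 1, so g(0) = 0.553 > 0 and g(1) = -0.370 < 0.
Newton–Raphson from ψ₁ = 0.47:
  ψ₁ = 0.470: g = 0.0244, g' = -0.724 → ψ₁ = 0.504
Converged at ψ₁ = 0.504.
Drum-1 compositions:
  A: x = 0.182, y = 0.583
  B: x = 0.366, y = 0.233
  C: x = 0.452, y = 0.184
Drum-2 feed = drum-1 liquid: z₂ = (0.1816, 0.3660, 0.4525).
Drum 2:
Rachford–Rice: g(ψ₂) = Σ zᵢ(Kᵢ−1)/(1+ψ₂(Kᵢ−1)) = 0.
Check two-phase: ΣzᵢKᵢ = 1.500 > 1 and Σzᵢ/Kᵢ = 1.163 > 1, so g(0) = 0.500 > 0 and g(1) = -0.163 < 0.
Newton–Raphson from ψ₂ = 0.35:
  ψ₂ = 0.350: g = 0.0754, g' = -0.578 → ψ₂ = 0.480
  ψ₂ = 0.480: g = 0.0103, g' = -0.435 → ψ₂ = 0.504
  ψ₂ = 0.504: g = 0.0002, g' = -0.417 → ψ₂ = 0.505
Converged at ψ₂ = 0.505.
  A: x = 0.062, y = 0.299
  B: x = 0.374, y = 0.358
  C: x = 0.564, y = 0.343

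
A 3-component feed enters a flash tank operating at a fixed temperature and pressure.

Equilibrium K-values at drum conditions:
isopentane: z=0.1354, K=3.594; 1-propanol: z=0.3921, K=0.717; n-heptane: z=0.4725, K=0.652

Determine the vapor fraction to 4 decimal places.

ψ = 0.0916

Iterate (Newton) starting at ψ = 0.5:
  ψ = 0.5000: g = -0.17541, g' = -0.2992 → ψ = 0.0000
  ψ = 0.0000: g = 0.07583, g' = -0.9997 → ψ = 0.0759
  ψ = 0.0759: g = 0.01119, g' = -0.7293 → ψ = 0.0912
  ψ = 0.0912: g = 0.00031, g' = -0.6899 → ψ = 0.0916
Converged at ψ = 0.0916.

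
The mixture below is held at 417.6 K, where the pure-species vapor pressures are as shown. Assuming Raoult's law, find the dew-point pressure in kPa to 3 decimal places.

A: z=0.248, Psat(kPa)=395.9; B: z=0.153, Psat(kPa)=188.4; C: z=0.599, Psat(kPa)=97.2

Pdew = 131.560 kPa

At the dew point ψ → 1, so Σzᵢ/Kᵢ = 1 with Kᵢ = Pᵢˢᵃᵗ/P ⇒ 1/P = Σzᵢ/Pᵢˢᵃᵗ.
1/P = 0.248/395.9 + 0.153/188.4 + 0.599/97.2 = 0.007601 ⇒ P = 131.560 kPa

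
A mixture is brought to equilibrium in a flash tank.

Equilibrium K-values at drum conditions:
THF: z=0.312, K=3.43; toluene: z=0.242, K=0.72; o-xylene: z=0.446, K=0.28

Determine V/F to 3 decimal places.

V/F = 0.257

Material balance + equilibrium reduce to Σ zᵢ(Kᵢ−1)/(1+V/F(Kᵢ−1)) = 0.
g(0) = ΣzᵢKᵢ − 1 = 0.369 and g(1) = 1 − Σzᵢ/Kᵢ = -1.020, so a root lies in (0, 1).
Newton–Raphson from V/F = 0.5:
  V/F = 0.500: g = -0.2383, g' = -0.966 → V/F = 0.253
  V/F = 0.253: g = 0.0037, g' = -1.074 → V/F = 0.257
Converged at V/F = 0.257.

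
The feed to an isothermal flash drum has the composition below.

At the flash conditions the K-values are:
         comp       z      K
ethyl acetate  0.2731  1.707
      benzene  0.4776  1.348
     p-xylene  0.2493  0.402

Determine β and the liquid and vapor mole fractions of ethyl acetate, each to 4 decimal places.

Let β = V/F and solve Σ zᵢ(Kᵢ−1)/(1+β(Kᵢ−1)) = 0.
Check two-phase: ΣzᵢKᵢ = 1.2102 > 1 and Σzᵢ/Kᵢ = 1.1344 > 1, so g(0) = 0.2102 > 0 and g(1) = -0.1344 < 0.
Newton iteration, β⁰ = 0.69:
  β = 0.6900: g = 0.00999, g' = -0.3577 → β = 0.7179
  β = 0.7179: g = -0.00018, g' = -0.3708 → β = 0.7174
Converged at β = 0.7174.
Compositions from xᵢ = zᵢ/(1+β(Kᵢ−1)), yᵢ = Kᵢxᵢ:
  ethyl acetate: x = 0.1812, y = 0.3093
  benzene: x = 0.3822, y = 0.5152
  p-xylene: x = 0.4366, y = 0.1755

β = 0.7174, x_ethyl acetate = 0.1812, y_ethyl acetate = 0.3093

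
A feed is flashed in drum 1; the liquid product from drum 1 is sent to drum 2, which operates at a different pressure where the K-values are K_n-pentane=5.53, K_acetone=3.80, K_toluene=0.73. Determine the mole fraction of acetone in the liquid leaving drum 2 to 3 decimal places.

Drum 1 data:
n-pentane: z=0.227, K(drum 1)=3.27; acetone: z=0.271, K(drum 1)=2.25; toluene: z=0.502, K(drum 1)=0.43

Drum 1:
Rachford–Rice: g(ψ₁) = Σ zᵢ(Kᵢ−1)/(1+ψ₁(Kᵢ−1)) = 0.
g(0) = ΣzᵢKᵢ − 1 = 0.568 and g(1) = 1 − Σzᵢ/Kᵢ = -0.357, so a root lies in (0, 1).
Iterate (Newton) starting at ψ₁ = 0.34:
  ψ₁ = 0.340: g = 0.1736, g' = -0.832 → ψ₁ = 0.549
  ψ₁ = 0.549: g = 0.0141, g' = -0.726 → ψ₁ = 0.568
Converged at ψ₁ = 0.568.
Drum-1 compositions:
  n-pentane: x = 0.099, y = 0.324
  acetone: x = 0.158, y = 0.357
  toluene: x = 0.742, y = 0.319
Drum-2 feed = drum-1 liquid: z₂ = (0.0991, 0.1585, 0.7424).
Drum 2:
Let ψ₂ = V/F and solve Σ zᵢ(Kᵢ−1)/(1+ψ₂(Kᵢ−1)) = 0.
Check two-phase: ΣzᵢKᵢ = 1.692 > 1 and Σzᵢ/Kᵢ = 1.077 > 1, so g(0) = 0.692 > 0 and g(1) = -0.077 < 0.
Newton iteration, ψ₂⁰ = 0.5:
  ψ₂ = 0.500: g = 0.0907, g' = -0.479 → ψ₂ = 0.689
  ψ₂ = 0.689: g = 0.0141, g' = -0.346 → ψ₂ = 0.730
  ψ₂ = 0.730: g = 0.0004, g' = -0.328 → ψ₂ = 0.731
Converged at ψ₂ = 0.731.
  n-pentane: x = 0.023, y = 0.127
  acetone: x = 0.052, y = 0.198
  toluene: x = 0.925, y = 0.675

x_acetone (drum 2) = 0.052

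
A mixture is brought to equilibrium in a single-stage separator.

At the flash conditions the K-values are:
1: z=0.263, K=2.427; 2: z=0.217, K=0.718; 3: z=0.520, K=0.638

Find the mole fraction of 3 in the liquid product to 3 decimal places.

x_3 = 0.574

Material balance + equilibrium reduce to Σ zᵢ(Kᵢ−1)/(1+V/F(Kᵢ−1)) = 0.
Check two-phase: ΣzᵢKᵢ = 1.126 > 1 and Σzᵢ/Kᵢ = 1.226 > 1, so g(0) = 0.126 > 0 and g(1) = -0.226 < 0.
Newton–Raphson from V/F = 0.5:
  V/F = 0.500: g = -0.0821, g' = -0.307 → V/F = 0.233
  V/F = 0.233: g = 0.0106, g' = -0.403 → V/F = 0.259
  V/F = 0.259: g = 0.0002, g' = -0.388 → V/F = 0.260
Converged at V/F = 0.260.
Compositions from xᵢ = zᵢ/(1+V/F(Kᵢ−1)), yᵢ = Kᵢxᵢ:
  1: x = 0.192, y = 0.466
  2: x = 0.234, y = 0.168
  3: x = 0.574, y = 0.366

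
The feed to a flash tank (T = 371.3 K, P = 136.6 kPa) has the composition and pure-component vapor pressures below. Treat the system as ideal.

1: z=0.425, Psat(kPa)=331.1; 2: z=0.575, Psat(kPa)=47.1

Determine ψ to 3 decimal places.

Raoult's law: Kᵢ = Pᵢˢᵃᵗ/P = Pᵢˢᵃᵗ/136.6.
  K_1 = 331.1/136.6 = 2.42387, K_2 = 47.1/136.6 = 0.34480
Let ψ = V/F and solve Σ zᵢ(Kᵢ−1)/(1+ψ(Kᵢ−1)) = 0.
Check two-phase: ΣzᵢKᵢ = 1.228 > 1 and Σzᵢ/Kᵢ = 1.843 > 1, so g(0) = 0.228 > 0 and g(1) = -0.843 < 0.
Binary case is linear: z₁(K₁−1)(1+ψ(K₂−1)) + z₂(K₂−1)(1+ψ(K₁−1)) = 0
⇒ ψ = [z₁(K₁−1)+z₂(K₂−1)] / [−(K₁−1)(K₂−1)] = 0.2284/0.9329 = 0.245

ψ = 0.245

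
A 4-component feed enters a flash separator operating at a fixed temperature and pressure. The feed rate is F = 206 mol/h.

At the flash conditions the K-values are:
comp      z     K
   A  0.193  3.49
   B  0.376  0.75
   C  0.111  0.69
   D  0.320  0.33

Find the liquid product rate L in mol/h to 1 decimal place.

Newton–Raphson from ψ = 0.5:
  ψ = 0.500: g = -0.2565, g' = -0.608 → ψ = 0.078
  ψ = 0.078: g = 0.0450, g' = -1.034 → ψ = 0.122
  ψ = 0.122: g = 0.0028, g' = -0.912 → ψ = 0.125
Converged at ψ = 0.125.
Then V = ψ·F = 0.1246·206 = 25.7 mol/h and L = F − V = 180.3 mol/h.

L = 180.3 mol/h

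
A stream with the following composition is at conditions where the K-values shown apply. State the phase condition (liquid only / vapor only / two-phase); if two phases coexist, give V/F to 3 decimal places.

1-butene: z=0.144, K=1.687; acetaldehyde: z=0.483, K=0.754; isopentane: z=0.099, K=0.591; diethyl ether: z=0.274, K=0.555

ΣzᵢKᵢ = 0.818; Σzᵢ/Kᵢ = 1.387.
Since ΣzᵢKᵢ < 1 the mixture is below its bubble point — single liquid phase.

liquid only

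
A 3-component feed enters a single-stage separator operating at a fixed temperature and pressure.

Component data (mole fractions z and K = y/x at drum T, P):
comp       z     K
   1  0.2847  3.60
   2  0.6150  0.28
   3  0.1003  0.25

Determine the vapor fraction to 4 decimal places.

ψ = 0.1180

Rachford–Rice: g(ψ) = Σ zᵢ(Kᵢ−1)/(1+ψ(Kᵢ−1)) = 0.
g(0) = ΣzᵢKᵢ − 1 = 0.2222 and g(1) = 1 − Σzᵢ/Kᵢ = -1.6767, so a root lies in (0, 1).
Newton iteration, ψ⁰ = 0.47:
  ψ = 0.4700: g = -0.45233, g' = -1.2527 → ψ = 0.1089
  ψ = 0.1089: g = 0.01445, g' = -1.6111 → ψ = 0.1179
  ψ = 0.1179: g = 0.00016, g' = -1.5760 → ψ = 0.1180
Converged at ψ = 0.1180.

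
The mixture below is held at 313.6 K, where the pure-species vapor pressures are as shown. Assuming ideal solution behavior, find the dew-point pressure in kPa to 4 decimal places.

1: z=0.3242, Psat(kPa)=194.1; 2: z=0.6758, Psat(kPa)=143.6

At the dew point ψ → 1, so Σzᵢ/Kᵢ = 1 with Kᵢ = Pᵢˢᵃᵗ/P ⇒ 1/P = Σzᵢ/Pᵢˢᵃᵗ.
1/P = 0.3242/194.1 + 0.6758/143.6 = 0.0063764 ⇒ P = 156.8283 kPa

Pdew = 156.8283 kPa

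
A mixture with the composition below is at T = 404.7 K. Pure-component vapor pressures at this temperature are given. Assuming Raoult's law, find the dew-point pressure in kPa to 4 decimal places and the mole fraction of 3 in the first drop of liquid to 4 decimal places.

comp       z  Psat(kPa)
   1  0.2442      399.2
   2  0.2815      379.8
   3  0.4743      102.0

Pdew = 166.5861 kPa, x_3 = 0.7746

At the dew point ψ → 1, so Σzᵢ/Kᵢ = 1 with Kᵢ = Pᵢˢᵃᵗ/P ⇒ 1/P = Σzᵢ/Pᵢˢᵃᵗ.
1/P = 0.2442/399.2 + 0.2815/379.8 + 0.4743/102.0 = 0.0060029 ⇒ P = 166.5861 kPa
xᵢ = zᵢP/Pᵢˢᵃᵗ ⇒ x_3 = 0.4743·166.5861/102.0 = 0.7746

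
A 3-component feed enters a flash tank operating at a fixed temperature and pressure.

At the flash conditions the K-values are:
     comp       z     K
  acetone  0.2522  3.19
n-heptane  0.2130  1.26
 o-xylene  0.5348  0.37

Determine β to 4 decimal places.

Let β = V/F and solve Σ zᵢ(Kᵢ−1)/(1+β(Kᵢ−1)) = 0.
Check two-phase: ΣzᵢKᵢ = 1.2708 > 1 and Σzᵢ/Kᵢ = 1.6935 > 1, so g(0) = 0.2708 > 0 and g(1) = -0.6935 < 0.
Iterate (Newton) starting at β = 0.69:
  β = 0.6900: g = -0.32910, g' = -0.8664 → β = 0.3101
  β = 0.3101: g = -0.03858, g' = -0.7692 → β = 0.2600
  β = 0.2600: g = 0.00089, g' = -0.8073 → β = 0.2611
Converged at β = 0.2611.

β = 0.2611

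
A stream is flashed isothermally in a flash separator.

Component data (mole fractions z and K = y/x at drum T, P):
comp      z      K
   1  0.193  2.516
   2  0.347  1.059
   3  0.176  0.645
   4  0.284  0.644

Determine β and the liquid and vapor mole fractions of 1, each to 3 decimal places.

Rachford–Rice: g(β) = Σ zᵢ(Kᵢ−1)/(1+β(Kᵢ−1)) = 0.
Feasibility: ΣzᵢKᵢ = 1.149, Σzᵢ/Kᵢ = 1.118 — both > 1, two phases present.
Newton–Raphson from β = 0.56:
  β = 0.560: g = -0.0262, g' = -0.222 → β = 0.442
  β = 0.442: g = 0.0011, g' = -0.242 → β = 0.446
Converged at β = 0.446.
Compositions from xᵢ = zᵢ/(1+β(Kᵢ−1)), yᵢ = Kᵢxᵢ:
  1: x = 0.115, y = 0.290
  2: x = 0.338, y = 0.358
  3: x = 0.209, y = 0.135
  4: x = 0.338, y = 0.217

β = 0.446, x_1 = 0.115, y_1 = 0.290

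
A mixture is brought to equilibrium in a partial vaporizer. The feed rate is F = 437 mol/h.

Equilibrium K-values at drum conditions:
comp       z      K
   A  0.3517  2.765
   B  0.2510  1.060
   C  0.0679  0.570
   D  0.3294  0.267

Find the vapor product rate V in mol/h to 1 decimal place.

V = 175.8 mol/h

Let ψ = V/F and solve Σ zᵢ(Kᵢ−1)/(1+ψ(Kᵢ−1)) = 0.
Feasibility: ΣzᵢKᵢ = 1.3652, Σzᵢ/Kᵢ = 1.7168 — both > 1, two phases present.
Newton iteration, ψ⁰ = 0.5:
  ψ = 0.5000: g = -0.07396, g' = -0.7714 → ψ = 0.4041
  ψ = 0.4041: g = -0.00139, g' = -0.7498 → ψ = 0.4023
Converged at ψ = 0.4023.
Then V = ψ·F = 0.4023·437 = 175.8 mol/h and L = F − V = 261.2 mol/h.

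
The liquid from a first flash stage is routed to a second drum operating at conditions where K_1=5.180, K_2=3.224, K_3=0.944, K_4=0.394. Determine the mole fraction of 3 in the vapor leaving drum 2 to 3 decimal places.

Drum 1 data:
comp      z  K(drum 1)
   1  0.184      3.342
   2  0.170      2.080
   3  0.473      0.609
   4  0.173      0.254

Drum 1:
Rachford–Rice: g(ψ₁) = Σ zᵢ(Kᵢ−1)/(1+ψ₁(Kᵢ−1)) = 0.
g(0) = ΣzᵢKᵢ − 1 = 0.301 and g(1) = 1 − Σzᵢ/Kᵢ = -0.595, so a root lies in (0, 1).
Newton–Raphson from ψ₁ = 0.5:
  ψ₁ = 0.500: g = -0.1180, g' = -0.654 → ψ₁ = 0.320
  ψ₁ = 0.320: g = 0.0021, g' = -0.700 → ψ₁ = 0.323
Converged at ψ₁ = 0.323.
Drum-1 compositions:
  1: x = 0.105, y = 0.350
  2: x = 0.126, y = 0.262
  3: x = 0.541, y = 0.330
  4: x = 0.228, y = 0.058
Drum-2 feed = drum-1 liquid: z₂ = (0.1048, 0.1261, 0.5413, 0.2278).
Drum 2:
Rachford–Rice: g(ψ₂) = Σ zᵢ(Kᵢ−1)/(1+ψ₂(Kᵢ−1)) = 0.
Feasibility: ΣzᵢKᵢ = 1.550, Σzᵢ/Kᵢ = 1.211 — both > 1, two phases present.
Newton iteration, ψ₂⁰ = 0.5:
  ψ₂ = 0.500: g = 0.0453, g' = -0.506 → ψ₂ = 0.590
  ψ₂ = 0.590: g = 0.0016, g' = -0.474 → ψ₂ = 0.593
Converged at ψ₂ = 0.593.
  1: x = 0.030, y = 0.156
  2: x = 0.054, y = 0.175
  3: x = 0.560, y = 0.529
  4: x = 0.356, y = 0.140

y_3 (drum 2) = 0.529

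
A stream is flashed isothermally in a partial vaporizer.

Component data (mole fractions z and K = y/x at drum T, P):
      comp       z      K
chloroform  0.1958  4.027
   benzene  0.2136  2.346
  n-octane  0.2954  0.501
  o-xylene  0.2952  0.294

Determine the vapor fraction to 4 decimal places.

ψ = 0.3791

Material balance + equilibrium reduce to Σ zᵢ(Kᵢ−1)/(1+ψ(Kᵢ−1)) = 0.
Check two-phase: ΣzᵢKᵢ = 1.5244 > 1 and Σzᵢ/Kᵢ = 1.7334 > 1, so g(0) = 0.5244 > 0 and g(1) = -0.7334 < 0.
Iterate (Newton) starting at ψ = 0.37:
  ψ = 0.3700: g = 0.00861, g' = -0.9519 → ψ = 0.3790
  ψ = 0.3790: g = 0.00003, g' = -0.9449 → ψ = 0.3791
Converged at ψ = 0.3791.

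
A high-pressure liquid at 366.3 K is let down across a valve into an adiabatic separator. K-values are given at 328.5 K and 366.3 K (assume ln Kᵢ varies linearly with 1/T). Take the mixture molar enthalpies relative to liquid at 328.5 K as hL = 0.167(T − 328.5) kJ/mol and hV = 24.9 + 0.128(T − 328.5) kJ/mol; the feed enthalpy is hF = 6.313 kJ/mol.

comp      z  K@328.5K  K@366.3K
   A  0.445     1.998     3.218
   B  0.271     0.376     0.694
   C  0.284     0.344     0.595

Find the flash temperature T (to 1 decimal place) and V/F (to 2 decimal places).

Adiabatic flash: solve Rachford–Rice at each trial T, then check hF = ψ·hV(T) + (1−ψ)·hL(T).
  T = 328.5 K: K = (1.998, 0.376, 0.344), RR gives ψ = 0.139, H_out = 3.455 kJ/mol
  T = 366.3 K: K = (3.218, 0.694, 0.595), RR gives ψ = 0.985, H_out = 29.379 kJ/mol
  T = 347.4 K: K = (2.569, 0.519, 0.459), RR gives ψ = 0.515, H_out = 15.608 kJ/mol
  T = 337.9 K: K = (2.272, 0.444, 0.399), RR gives ψ = 0.331, H_out = 9.702 kJ/mol
  T = 333.2 K: K = (2.133, 0.409, 0.371), RR gives ψ = 0.239, H_out = 6.681 kJ/mol
  T = 330.9 K: K = (2.066, 0.393, 0.358), RR gives ψ = 0.191, H_out = 5.136 kJ/mol
  T = 332.0 K: K = (2.098, 0.400, 0.364), RR gives ψ = 0.214, H_out = 5.882 kJ/mol
Linear interpolation between T = 332.0 (H_out = 5.882) and T = 333.2 (H_out = 6.681) on hF = 6.313 gives T ≈ 332.6 K, at which ψ = 0.23.

T = 332.6 K, V/F = 0.23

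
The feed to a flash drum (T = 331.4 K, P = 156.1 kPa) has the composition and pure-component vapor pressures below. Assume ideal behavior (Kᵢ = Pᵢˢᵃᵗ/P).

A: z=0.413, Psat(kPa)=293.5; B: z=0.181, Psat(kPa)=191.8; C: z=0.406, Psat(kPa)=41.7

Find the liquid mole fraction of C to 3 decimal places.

Raoult's law: Kᵢ = Pᵢˢᵃᵗ/P = Pᵢˢᵃᵗ/156.1.
  K_A = 293.5/156.1 = 1.88020, K_B = 191.8/156.1 = 1.22870, K_C = 41.7/156.1 = 0.26714
Newton–Raphson from V/F = 0.5:
  V/F = 0.500: g = -0.1801, g' = -0.705 → V/F = 0.245
  V/F = 0.245: g = -0.0242, g' = -0.549 → V/F = 0.201
  V/F = 0.201: g = -0.0002, g' = -0.539 → V/F = 0.200
Converged at V/F = 0.200.
Compositions from xᵢ = zᵢ/(1+V/F(Kᵢ−1)), yᵢ = Kᵢxᵢ:
  A: x = 0.351, y = 0.660
  B: x = 0.173, y = 0.213
  C: x = 0.476, y = 0.127

x_C = 0.476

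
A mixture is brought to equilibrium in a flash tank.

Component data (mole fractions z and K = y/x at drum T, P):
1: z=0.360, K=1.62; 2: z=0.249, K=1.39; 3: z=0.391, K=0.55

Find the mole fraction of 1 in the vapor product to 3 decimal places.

Material balance + equilibrium reduce to Σ zᵢ(Kᵢ−1)/(1+V/F(Kᵢ−1)) = 0.
g(0) = ΣzᵢKᵢ − 1 = 0.144 and g(1) = 1 − Σzᵢ/Kᵢ = -0.112, so a root lies in (0, 1).
Newton iteration, V/F⁰ = 0.3:
  V/F = 0.300: g = 0.0717, g' = -0.235 → V/F = 0.606
  V/F = 0.606: g = -0.0011, g' = -0.248 → V/F = 0.601
Converged at V/F = 0.601.
Compositions from xᵢ = zᵢ/(1+V/F(Kᵢ−1)), yᵢ = Kᵢxᵢ:
  1: x = 0.262, y = 0.425
  2: x = 0.202, y = 0.280
  3: x = 0.536, y = 0.295

y_1 = 0.425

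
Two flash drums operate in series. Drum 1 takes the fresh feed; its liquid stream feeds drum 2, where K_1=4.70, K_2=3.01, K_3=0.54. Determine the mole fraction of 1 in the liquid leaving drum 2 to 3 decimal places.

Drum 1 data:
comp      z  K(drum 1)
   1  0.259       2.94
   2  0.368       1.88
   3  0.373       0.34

x_1 (drum 2) = 0.041

Drum 1:
Newton iteration, ψ₁⁰ = 0.5:
  ψ₁ = 0.500: g = 0.1125, g' = -0.751 → ψ₁ = 0.650
  ψ₁ = 0.650: g = -0.0028, g' = -0.804 → ψ₁ = 0.646
Converged at ψ₁ = 0.646.
Drum-1 compositions:
  1: x = 0.115, y = 0.338
  2: x = 0.235, y = 0.441
  3: x = 0.651, y = 0.221
Drum-2 feed = drum-1 liquid: z₂ = (0.1149, 0.2346, 0.6505).
Drum 2:
Rachford–Rice: g(ψ₂) = Σ zᵢ(Kᵢ−1)/(1+ψ₂(Kᵢ−1)) = 0.
Feasibility: ΣzᵢKᵢ = 1.597, Σzᵢ/Kᵢ = 1.307 — both > 1, two phases present.
Newton–Raphson from ψ₂ = 0.62:
  ψ₂ = 0.620: g = -0.0797, g' = -0.602 → ψ₂ = 0.488
  ψ₂ = 0.488: g = 0.0039, g' = -0.670 → ψ₂ = 0.494
Converged at ψ₂ = 0.494.
  1: x = 0.041, y = 0.191
  2: x = 0.118, y = 0.354
  3: x = 0.842, y = 0.454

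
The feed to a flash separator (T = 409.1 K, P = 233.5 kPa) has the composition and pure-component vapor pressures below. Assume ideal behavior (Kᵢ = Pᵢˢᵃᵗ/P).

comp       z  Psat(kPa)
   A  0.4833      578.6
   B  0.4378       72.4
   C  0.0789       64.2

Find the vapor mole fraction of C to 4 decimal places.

y_C = 0.0289

Raoult's law: Kᵢ = Pᵢˢᵃᵗ/P = Pᵢˢᵃᵗ/233.5.
  K_A = 578.6/233.5 = 2.477944, K_B = 72.4/233.5 = 0.310064, K_C = 64.2/233.5 = 0.274946
Let ψ = V/F and solve Σ zᵢ(Kᵢ−1)/(1+ψ(Kᵢ−1)) = 0.
g(0) = ΣzᵢKᵢ − 1 = 0.3550 and g(1) = 1 − Σzᵢ/Kᵢ = -0.8940, so a root lies in (0, 1).
Newton iteration, ψ⁰ = 0.5:
  ψ = 0.5000: g = -0.14011, g' = -0.9369 → ψ = 0.3504
  ψ = 0.3504: g = -0.00450, g' = -0.8952 → ψ = 0.3454
Converged at ψ = 0.3454.
Compositions from xᵢ = zᵢ/(1+ψ(Kᵢ−1)), yᵢ = Kᵢxᵢ:
  A: x = 0.3200, y = 0.7928
  B: x = 0.5748, y = 0.1782
  C: x = 0.1053, y = 0.0289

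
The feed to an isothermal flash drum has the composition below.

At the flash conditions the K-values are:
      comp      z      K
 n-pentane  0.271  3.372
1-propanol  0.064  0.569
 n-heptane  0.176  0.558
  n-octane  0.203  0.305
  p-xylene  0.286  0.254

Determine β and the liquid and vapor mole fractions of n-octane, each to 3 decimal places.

β = 0.121, x_n-octane = 0.222, y_n-octane = 0.068

Newton iteration, β⁰ = 0.5:
  β = 0.500: g = -0.3975, g' = -1.030 → β = 0.114
  β = 0.114: g = 0.0084, g' = -1.301 → β = 0.121
Converged at β = 0.121.
Compositions from xᵢ = zᵢ/(1+β(Kᵢ−1)), yᵢ = Kᵢxᵢ:
  n-pentane: x = 0.211, y = 0.710
  1-propanol: x = 0.068, y = 0.038
  n-heptane: x = 0.186, y = 0.104
  n-octane: x = 0.222, y = 0.068
  p-xylene: x = 0.314, y = 0.080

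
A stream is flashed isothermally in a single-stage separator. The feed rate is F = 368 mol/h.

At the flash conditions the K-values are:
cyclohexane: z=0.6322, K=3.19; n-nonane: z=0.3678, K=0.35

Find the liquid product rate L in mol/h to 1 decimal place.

L = 71.9 mol/h

Binary case is linear: z₁(K₁−1)(1+β(K₂−1)) + z₂(K₂−1)(1+β(K₁−1)) = 0
⇒ β = [z₁(K₁−1)+z₂(K₂−1)] / [−(K₁−1)(K₂−1)] = 1.14545/1.42350 = 0.8047
Then V = β·F = 0.8047·368 = 296.1 mol/h and L = F − V = 71.9 mol/h.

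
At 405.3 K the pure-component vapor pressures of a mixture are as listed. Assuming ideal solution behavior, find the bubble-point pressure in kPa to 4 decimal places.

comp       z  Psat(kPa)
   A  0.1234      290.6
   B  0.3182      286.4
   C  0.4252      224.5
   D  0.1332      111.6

At the bubble point ψ → 0, so ΣzᵢKᵢ = 1 with Kᵢ = Pᵢˢᵃᵗ/P ⇒ P = ΣzᵢPᵢˢᵃᵗ.
P = 0.1234·290.6 + 0.3182·286.4 + 0.4252·224.5 + 0.1332·111.6 = 237.3150 kPa

Pbub = 237.3150 kPa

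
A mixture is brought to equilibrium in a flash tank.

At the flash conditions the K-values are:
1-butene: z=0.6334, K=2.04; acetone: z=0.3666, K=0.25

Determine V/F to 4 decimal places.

Material balance + equilibrium reduce to Σ zᵢ(Kᵢ−1)/(1+V/F(Kᵢ−1)) = 0.
g(0) = ΣzᵢKᵢ − 1 = 0.3838 and g(1) = 1 − Σzᵢ/Kᵢ = -0.7769, so a root lies in (0, 1).
Binary case is linear: z₁(K₁−1)(1+V/F(K₂−1)) + z₂(K₂−1)(1+V/F(K₁−1)) = 0
⇒ V/F = [z₁(K₁−1)+z₂(K₂−1)] / [−(K₁−1)(K₂−1)] = 0.38379/0.78000 = 0.4920

V/F = 0.4920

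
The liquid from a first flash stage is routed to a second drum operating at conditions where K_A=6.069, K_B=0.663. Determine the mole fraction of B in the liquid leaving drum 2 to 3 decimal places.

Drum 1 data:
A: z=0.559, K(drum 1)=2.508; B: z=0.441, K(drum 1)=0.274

x_B (drum 2) = 0.938

Drum 1:
Material balance + equilibrium reduce to Σ zᵢ(Kᵢ−1)/(1+ψ₁(Kᵢ−1)) = 0.
Check two-phase: ΣzᵢKᵢ = 1.523 > 1 and Σzᵢ/Kᵢ = 1.832 > 1, so g(0) = 0.523 > 0 and g(1) = -0.832 < 0.
Binary case is linear: z₁(K₁−1)(1+ψ₁(K₂−1)) + z₂(K₂−1)(1+ψ₁(K₁−1)) = 0
⇒ ψ₁ = [z₁(K₁−1)+z₂(K₂−1)] / [−(K₁−1)(K₂−1)] = 0.5228/1.0948 = 0.478
Drum-1 compositions:
  A: x = 0.325, y = 0.815
  B: x = 0.675, y = 0.185
Drum-2 feed = drum-1 liquid: z₂ = (0.3250, 0.6750).
Drum 2:
Rachford–Rice: g(ψ₂) = Σ zᵢ(Kᵢ−1)/(1+ψ₂(Kᵢ−1)) = 0.
Check two-phase: ΣzᵢKᵢ = 2.420 > 1 and Σzᵢ/Kᵢ = 1.072 > 1, so g(0) = 1.420 > 0 and g(1) = -0.072 < 0.
Binary case is linear: z₁(K₁−1)(1+ψ₂(K₂−1)) + z₂(K₂−1)(1+ψ₂(K₁−1)) = 0
⇒ ψ₂ = [z₁(K₁−1)+z₂(K₂−1)] / [−(K₁−1)(K₂−1)] = 1.4198/1.7083 = 0.831
  A: x = 0.062, y = 0.378
  B: x = 0.938, y = 0.622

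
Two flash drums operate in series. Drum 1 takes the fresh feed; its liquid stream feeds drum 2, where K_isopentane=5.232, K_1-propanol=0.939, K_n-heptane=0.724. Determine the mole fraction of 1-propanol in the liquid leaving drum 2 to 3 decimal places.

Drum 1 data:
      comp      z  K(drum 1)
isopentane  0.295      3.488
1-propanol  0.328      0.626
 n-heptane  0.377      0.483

Drum 1:
Material balance + equilibrium reduce to Σ zᵢ(Kᵢ−1)/(1+ψ₁(Kᵢ−1)) = 0.
Check two-phase: ΣzᵢKᵢ = 1.416 > 1 and Σzᵢ/Kᵢ = 1.389 > 1, so g(0) = 0.416 > 0 and g(1) = -0.389 < 0.
Iterate (Newton) starting at ψ₁ = 0.41:
  ψ₁ = 0.410: g = -0.0289, g' = -0.674 → ψ₁ = 0.367
  ψ₁ = 0.367: g = 0.0008, g' = -0.714 → ψ₁ = 0.368
Converged at ψ₁ = 0.368.
Drum-1 compositions:
  isopentane: x = 0.154, y = 0.537
  1-propanol: x = 0.380, y = 0.238
  n-heptane: x = 0.466, y = 0.225
Drum-2 feed = drum-1 liquid: z₂ = (0.1539, 0.3804, 0.4657).
Drum 2:
Material balance + equilibrium reduce to Σ zᵢ(Kᵢ−1)/(1+ψ₂(Kᵢ−1)) = 0.
g(0) = ΣzᵢKᵢ − 1 = 0.500 and g(1) = 1 − Σzᵢ/Kᵢ = -0.078, so a root lies in (0, 1).
Iterate (Newton) starting at ψ₂ = 0.5:
  ψ₂ = 0.500: g = 0.0360, g' = -0.333 → ψ₂ = 0.608
  ψ₂ = 0.608: g = 0.0037, g' = -0.269 → ψ₂ = 0.622
Converged at ψ₂ = 0.622.
  isopentane: x = 0.042, y = 0.222
  1-propanol: x = 0.395, y = 0.371
  n-heptane: x = 0.562, y = 0.407

x_1-propanol (drum 2) = 0.395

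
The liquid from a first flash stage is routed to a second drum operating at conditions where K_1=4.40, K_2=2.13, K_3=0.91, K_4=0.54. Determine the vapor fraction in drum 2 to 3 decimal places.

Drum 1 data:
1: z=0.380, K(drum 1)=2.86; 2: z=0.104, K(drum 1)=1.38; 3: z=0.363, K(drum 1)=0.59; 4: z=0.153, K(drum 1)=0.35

Drum 1:
Rachford–Rice: g(ψ₁) = Σ zᵢ(Kᵢ−1)/(1+ψ₁(Kᵢ−1)) = 0.
Check two-phase: ΣzᵢKᵢ = 1.498 > 1 and Σzᵢ/Kᵢ = 1.261 > 1, so g(0) = 0.498 > 0 and g(1) = -0.261 < 0.
Iterate (Newton) starting at ψ₁ = 0.65:
  ψ₁ = 0.650: g = -0.0235, g' = -0.586 → ψ₁ = 0.610
Converged at ψ₁ = 0.610.
Drum-1 compositions:
  1: x = 0.178, y = 0.509
  2: x = 0.084, y = 0.117
  3: x = 0.484, y = 0.286
  4: x = 0.253, y = 0.089
Drum-2 feed = drum-1 liquid: z₂ = (0.1780, 0.0844, 0.4840, 0.2535).
Drum 2:
Let ψ₂ = V/F and solve Σ zᵢ(Kᵢ−1)/(1+ψ₂(Kᵢ−1)) = 0.
Check two-phase: ΣzᵢKᵢ = 1.541 > 1 and Σzᵢ/Kᵢ = 1.081 > 1, so g(0) = 0.541 > 0 and g(1) = -0.081 < 0.
Newton–Raphson from ψ₂ = 0.53:
  ψ₂ = 0.530: g = 0.0758, g' = -0.402 → ψ₂ = 0.718
  ψ₂ = 0.718: g = 0.0078, g' = -0.331 → ψ₂ = 0.742
Converged at ψ₂ = 0.742.
  1: x = 0.051, y = 0.222
  2: x = 0.046, y = 0.098
  3: x = 0.519, y = 0.472
  4: x = 0.385, y = 0.208

V/F (drum 2) = 0.742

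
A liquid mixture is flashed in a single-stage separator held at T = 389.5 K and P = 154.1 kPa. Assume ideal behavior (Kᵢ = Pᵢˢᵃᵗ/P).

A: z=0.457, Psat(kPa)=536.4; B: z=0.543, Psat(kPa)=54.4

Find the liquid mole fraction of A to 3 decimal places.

x_A = 0.207

Raoult's law: Kᵢ = Pᵢˢᵃᵗ/P = Pᵢˢᵃᵗ/154.1.
  K_A = 536.4/154.1 = 3.48086, K_B = 54.4/154.1 = 0.35302
Let β = V/F and solve Σ zᵢ(Kᵢ−1)/(1+β(Kᵢ−1)) = 0.
g(0) = ΣzᵢKᵢ − 1 = 0.782 and g(1) = 1 − Σzᵢ/Kᵢ = -0.669, so a root lies in (0, 1).
Binary case is linear: z₁(K₁−1)(1+β(K₂−1)) + z₂(K₂−1)(1+β(K₁−1)) = 0
⇒ β = [z₁(K₁−1)+z₂(K₂−1)] / [−(K₁−1)(K₂−1)] = 0.7824/1.6051 = 0.487
Compositions from xᵢ = zᵢ/(1+β(Kᵢ−1)), yᵢ = Kᵢxᵢ:
  A: x = 0.207, y = 0.720
  B: x = 0.793, y = 0.280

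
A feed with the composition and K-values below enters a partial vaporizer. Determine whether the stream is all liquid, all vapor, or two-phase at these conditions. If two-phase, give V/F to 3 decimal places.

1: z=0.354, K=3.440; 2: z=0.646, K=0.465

two-phase, V/F = 0.397

ΣzᵢKᵢ = 1.518; Σzᵢ/Kᵢ = 1.492.
Both exceed 1, so a two-phase solution exists.
Material balance + equilibrium reduce to Σ zᵢ(Kᵢ−1)/(1+ψ(Kᵢ−1)) = 0.
Binary case is linear: z₁(K₁−1)(1+ψ(K₂−1)) + z₂(K₂−1)(1+ψ(K₁−1)) = 0
⇒ ψ = [z₁(K₁−1)+z₂(K₂−1)] / [−(K₁−1)(K₂−1)] = 0.5181/1.3054 = 0.397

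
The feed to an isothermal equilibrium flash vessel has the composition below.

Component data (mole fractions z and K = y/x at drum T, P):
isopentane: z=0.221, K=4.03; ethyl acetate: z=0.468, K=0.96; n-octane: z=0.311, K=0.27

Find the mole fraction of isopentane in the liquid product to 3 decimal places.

x_isopentane = 0.107

Material balance + equilibrium reduce to Σ zᵢ(Kᵢ−1)/(1+β(Kᵢ−1)) = 0.
Feasibility: ΣzᵢKᵢ = 1.424, Σzᵢ/Kᵢ = 1.694 — both > 1, two phases present.
Newton–Raphson from β = 0.5:
  β = 0.500: g = -0.1104, g' = -0.733 → β = 0.349
  β = 0.349: g = 0.0016, g' = -0.778 → β = 0.351
Converged at β = 0.351.
Compositions from xᵢ = zᵢ/(1+β(Kᵢ−1)), yᵢ = Kᵢxᵢ:
  isopentane: x = 0.107, y = 0.431
  ethyl acetate: x = 0.475, y = 0.456
  n-octane: x = 0.418, y = 0.113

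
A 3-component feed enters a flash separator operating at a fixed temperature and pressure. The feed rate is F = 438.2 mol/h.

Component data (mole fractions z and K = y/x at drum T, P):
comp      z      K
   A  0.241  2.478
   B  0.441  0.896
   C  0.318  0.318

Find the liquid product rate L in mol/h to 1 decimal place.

L = 369.7 mol/h

Let ψ = V/F and solve Σ zᵢ(Kᵢ−1)/(1+ψ(Kᵢ−1)) = 0.
Feasibility: ΣzᵢKᵢ = 1.093, Σzᵢ/Kᵢ = 1.589 — both > 1, two phases present.
Iterate (Newton) starting at ψ = 0.41:
  ψ = 0.410: g = -0.1272, g' = -0.494 → ψ = 0.153
  ψ = 0.153: g = 0.0019, g' = -0.540 → ψ = 0.156
Converged at ψ = 0.156.
Then V = ψ·F = 0.1563·438.2 = 68.5 mol/h and L = F − V = 369.7 mol/h.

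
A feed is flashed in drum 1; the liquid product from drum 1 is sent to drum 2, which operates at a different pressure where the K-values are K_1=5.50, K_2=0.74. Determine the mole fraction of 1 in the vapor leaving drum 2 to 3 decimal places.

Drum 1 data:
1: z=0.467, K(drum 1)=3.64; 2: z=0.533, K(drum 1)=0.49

Drum 1:
Newton iteration, ψ₁⁰ = 0.5:
  ψ₁ = 0.500: g = 0.1665, g' = -0.854 → ψ₁ = 0.695
  ψ₁ = 0.695: g = 0.0139, g' = -0.738 → ψ₁ = 0.714
Converged at ψ₁ = 0.714.
Drum-1 compositions:
  1: x = 0.162, y = 0.589
  2: x = 0.838, y = 0.411
Drum-2 feed = drum-1 liquid: z₂ = (0.1619, 0.8381).
Drum 2:
Let ψ₂ = V/F and solve Σ zᵢ(Kᵢ−1)/(1+ψ₂(Kᵢ−1)) = 0.
Check two-phase: ΣzᵢKᵢ = 1.511 > 1 and Σzᵢ/Kᵢ = 1.162 > 1, so g(0) = 0.511 > 0 and g(1) = -0.162 < 0.
Newton–Raphson from ψ₂ = 0.4:
  ψ₂ = 0.400: g = 0.0170, g' = -0.489 → ψ₂ = 0.435
  ψ₂ = 0.435: g = 0.0007, g' = -0.447 → ψ₂ = 0.436
Converged at ψ₂ = 0.436.
  1: x = 0.055, y = 0.300
  2: x = 0.945, y = 0.700

y_1 (drum 2) = 0.300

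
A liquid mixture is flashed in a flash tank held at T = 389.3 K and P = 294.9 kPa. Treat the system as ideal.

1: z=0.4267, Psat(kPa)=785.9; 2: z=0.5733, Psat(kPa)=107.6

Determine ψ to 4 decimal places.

ψ = 0.3275

Raoult's law: Kᵢ = Pᵢˢᵃᵗ/P = Pᵢˢᵃᵗ/294.9.
  K_1 = 785.9/294.9 = 2.664971, K_2 = 107.6/294.9 = 0.364869
Let ψ = V/F and solve Σ zᵢ(Kᵢ−1)/(1+ψ(Kᵢ−1)) = 0.
Feasibility: ΣzᵢKᵢ = 1.3463, Σzᵢ/Kᵢ = 1.7314 — both > 1, two phases present.
Binary case is linear: z₁(K₁−1)(1+ψ(K₂−1)) + z₂(K₂−1)(1+ψ(K₁−1)) = 0
⇒ ψ = [z₁(K₁−1)+z₂(K₂−1)] / [−(K₁−1)(K₂−1)] = 0.34632/1.05747 = 0.3275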